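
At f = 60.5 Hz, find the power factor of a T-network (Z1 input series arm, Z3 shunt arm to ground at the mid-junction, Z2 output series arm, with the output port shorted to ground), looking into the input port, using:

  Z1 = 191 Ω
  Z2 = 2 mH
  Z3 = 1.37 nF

Step 1 — Angular frequency: ω = 2π·f = 2π·60.5 = 380.1 rad/s.
Step 2 — Component impedances:
  Z1: Z = R = 191 Ω
  Z2: Z = jωL = j·380.1·0.002 = 0 + j0.7603 Ω
  Z3: Z = 1/(jωC) = -j/(ω·C) = 0 - j1.92e+06 Ω
Step 3 — With the output port shorted to ground, the output series arm Z2 runs from the junction to ground; the shunt arm Z3 also runs from the junction to ground. They appear in parallel: Z3 || Z2 = 0 + j0.7603 Ω.
Step 4 — Series with input arm Z1: Z_in = Z1 + (Z3 || Z2) = 191 + j0.7603 Ω = 191∠0.2° Ω.
Step 5 — Power factor: PF = cos(φ) = Re(Z)/|Z| = 191/191 = 1.
Step 6 — Type: Im(Z) = 0.7603 ⇒ lagging (phase φ = 0.2°).

PF = 1 (lagging, φ = 0.2°)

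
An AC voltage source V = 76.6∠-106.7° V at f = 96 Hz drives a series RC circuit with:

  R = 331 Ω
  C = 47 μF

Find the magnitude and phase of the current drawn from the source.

Step 1 — Angular frequency: ω = 2π·f = 2π·96 = 603.2 rad/s.
Step 2 — Component impedances:
  R: Z = R = 331 Ω
  C: Z = 1/(jωC) = -j/(ω·C) = 0 - j35.27 Ω
Step 3 — Series combination: Z_total = R + C = 331 - j35.27 Ω = 332.9∠-6.1° Ω.
Step 4 — Source phasor: V = 76.6∠-106.7° V = -22.01 - j73.37 V.
Step 5 — Ohm's law: I = V / Z_total = (-22.01 - j73.37) / (331 - j35.27) = -0.0424 - j0.2262 A.
Step 6 — Convert to polar: |I| = 0.2301 A, ∠I = -100.6°.

I = 0.2301∠-100.6° A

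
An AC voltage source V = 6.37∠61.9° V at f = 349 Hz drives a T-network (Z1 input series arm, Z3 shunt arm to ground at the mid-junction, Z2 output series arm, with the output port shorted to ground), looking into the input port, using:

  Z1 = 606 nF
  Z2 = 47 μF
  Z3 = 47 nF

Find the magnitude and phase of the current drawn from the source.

Step 1 — Angular frequency: ω = 2π·f = 2π·349 = 2193 rad/s.
Step 2 — Component impedances:
  Z1: Z = 1/(jωC) = -j/(ω·C) = 0 - j752.5 Ω
  Z2: Z = 1/(jωC) = -j/(ω·C) = 0 - j9.703 Ω
  Z3: Z = 1/(jωC) = -j/(ω·C) = 0 - j9703 Ω
Step 3 — With the output port shorted to ground, the output series arm Z2 runs from the junction to ground; the shunt arm Z3 also runs from the junction to ground. They appear in parallel: Z3 || Z2 = 0 - j9.693 Ω.
Step 4 — Series with input arm Z1: Z_in = Z1 + (Z3 || Z2) = 0 - j762.2 Ω = 762.2∠-90.0° Ω.
Step 5 — Source phasor: V = 6.37∠61.9° V = 3 + j5.619 V.
Step 6 — Ohm's law: I = V / Z_total = (3 + j5.619) / (0 - j762.2) = -0.007372 + j0.003936 A.
Step 7 — Convert to polar: |I| = 0.008357 A, ∠I = 151.9°.

I = 0.008357∠151.9° A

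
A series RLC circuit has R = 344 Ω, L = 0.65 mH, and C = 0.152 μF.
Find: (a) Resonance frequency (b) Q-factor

Step 1 — Resonance condition Im(Z)=0 gives ω₀ = 1/√(LC).
Step 2 — ω₀ = 1/√(0.00065·1.52e-07) = 1.006e+05 rad/s.
Step 3 — f₀ = ω₀/(2π) = 1.601e+04 Hz.
Step 4 — Series Q: Q = ω₀L/R = 1.006e+05·0.00065/344 = 0.1901.

(a) f₀ = 1.601e+04 Hz  (b) Q = 0.1901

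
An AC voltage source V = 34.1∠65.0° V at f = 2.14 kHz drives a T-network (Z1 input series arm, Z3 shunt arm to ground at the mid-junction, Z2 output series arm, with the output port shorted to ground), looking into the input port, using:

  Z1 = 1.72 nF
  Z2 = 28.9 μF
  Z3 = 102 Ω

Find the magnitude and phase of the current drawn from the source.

Step 1 — Angular frequency: ω = 2π·f = 2π·2140 = 1.345e+04 rad/s.
Step 2 — Component impedances:
  Z1: Z = 1/(jωC) = -j/(ω·C) = 0 - j4.324e+04 Ω
  Z2: Z = 1/(jωC) = -j/(ω·C) = 0 - j2.573 Ω
  Z3: Z = R = 102 Ω
Step 3 — With the output port shorted to ground, the output series arm Z2 runs from the junction to ground; the shunt arm Z3 also runs from the junction to ground. They appear in parallel: Z3 || Z2 = 0.06488 - j2.572 Ω.
Step 4 — Series with input arm Z1: Z_in = Z1 + (Z3 || Z2) = 0.06488 - j4.324e+04 Ω = 4.324e+04∠-90.0° Ω.
Step 5 — Source phasor: V = 34.1∠65.0° V = 14.41 + j30.91 V.
Step 6 — Ohm's law: I = V / Z_total = (14.41 + j30.91) / (0.06488 - j4.324e+04) = -0.0007147 + j0.0003333 A.
Step 7 — Convert to polar: |I| = 0.0007886 A, ∠I = 155.0°.

I = 0.0007886∠155.0° A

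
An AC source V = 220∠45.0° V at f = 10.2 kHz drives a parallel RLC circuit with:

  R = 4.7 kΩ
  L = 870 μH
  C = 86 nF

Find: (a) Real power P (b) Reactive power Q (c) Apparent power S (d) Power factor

Step 1 — Angular frequency: ω = 2π·f = 2π·1.02e+04 = 6.409e+04 rad/s.
Step 2 — Component impedances:
  R: Z = R = 4700 Ω
  L: Z = jωL = j·6.409e+04·0.00087 = 0 + j55.76 Ω
  C: Z = 1/(jωC) = -j/(ω·C) = 0 - j181.4 Ω
Step 3 — Parallel combination: 1/Z_total = 1/R + 1/L + 1/C; Z_total = 1.378 + j80.47 Ω = 80.48∠89.0° Ω.
Step 4 — Source phasor: V = 220∠45.0° V = 155.6 + j155.6 V.
Step 5 — Current: I = V / Z = 1.966 - j1.9 A = 2.734∠-44.0° A.
Step 6 — Complex power: S = V·I* = 10.3 + j601.3 VA.
Step 7 — Real power: P = Re(S) = 10.3 W.
Step 8 — Reactive power: Q = Im(S) = 601.3 VAR.
Step 9 — Apparent power: |S| = 601.4 VA.
Step 10 — Power factor: PF = P/|S| = 0.01712 (lagging).

(a) P = 10.3 W  (b) Q = 601.3 VAR  (c) S = 601.4 VA  (d) PF = 0.01712 (lagging)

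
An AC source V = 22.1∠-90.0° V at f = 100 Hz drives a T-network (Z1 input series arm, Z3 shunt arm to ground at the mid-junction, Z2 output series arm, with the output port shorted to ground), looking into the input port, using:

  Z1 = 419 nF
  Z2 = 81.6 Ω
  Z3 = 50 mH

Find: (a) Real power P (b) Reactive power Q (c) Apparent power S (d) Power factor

Step 1 — Angular frequency: ω = 2π·f = 2π·100 = 628.3 rad/s.
Step 2 — Component impedances:
  Z1: Z = 1/(jωC) = -j/(ω·C) = 0 - j3798 Ω
  Z2: Z = R = 81.6 Ω
  Z3: Z = jωL = j·628.3·0.05 = 0 + j31.42 Ω
Step 3 — With the output port shorted to ground, the output series arm Z2 runs from the junction to ground; the shunt arm Z3 also runs from the junction to ground. They appear in parallel: Z3 || Z2 = 10.53 + j27.36 Ω.
Step 4 — Series with input arm Z1: Z_in = Z1 + (Z3 || Z2) = 10.53 - j3771 Ω = 3771∠-89.8° Ω.
Step 5 — Source phasor: V = 22.1∠-90.0° V = 0 - j22.1 V.
Step 6 — Current: I = V / Z = 0.00586 - j1.637e-05 A = 0.00586∠-0.2° A.
Step 7 — Complex power: S = V·I* = 0.0003618 - j0.1295 VA.
Step 8 — Real power: P = Re(S) = 0.0003618 W.
Step 9 — Reactive power: Q = Im(S) = -0.1295 VAR.
Step 10 — Apparent power: |S| = 0.1295 VA.
Step 11 — Power factor: PF = P/|S| = 0.002793 (leading).

(a) P = 0.0003618 W  (b) Q = -0.1295 VAR  (c) S = 0.1295 VA  (d) PF = 0.002793 (leading)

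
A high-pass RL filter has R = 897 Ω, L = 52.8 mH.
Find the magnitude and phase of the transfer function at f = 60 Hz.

Step 1 — Angular frequency: ω = 2π·60 = 377 rad/s.
Step 2 — Transfer function: H(jω) = jωL/(R + jωL).
Step 3 — Numerator jωL = j·19.91; denominator R + jωL = 897 + j19.91.
Step 4 — H = 0.0004922 + j0.02218.
Step 5 — Magnitude: |H| = 0.02219 (-33.1 dB); phase: φ = 88.7°.

|H| = 0.02219 (-33.1 dB), φ = 88.7°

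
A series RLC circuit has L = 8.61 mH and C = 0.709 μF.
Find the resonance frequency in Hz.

Step 1 — Resonance condition Im(Z)=0 gives ω₀ = 1/√(LC).
Step 2 — ω₀ = 1/√(0.00861·7.09e-07) = 1.28e+04 rad/s.
Step 3 — f₀ = ω₀/(2π) = 2037 Hz.

f₀ = 2037 Hz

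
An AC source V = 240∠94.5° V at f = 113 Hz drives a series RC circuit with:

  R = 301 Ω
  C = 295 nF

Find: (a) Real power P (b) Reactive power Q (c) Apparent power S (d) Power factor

Step 1 — Angular frequency: ω = 2π·f = 2π·113 = 710 rad/s.
Step 2 — Component impedances:
  R: Z = R = 301 Ω
  C: Z = 1/(jωC) = -j/(ω·C) = 0 - j4774 Ω
Step 3 — Series combination: Z_total = R + C = 301 - j4774 Ω = 4784∠-86.4° Ω.
Step 4 — Source phasor: V = 240∠94.5° V = -18.83 + j239.3 V.
Step 5 — Current: I = V / Z = -0.05016 - j0.0007815 A = 0.05017∠-179.1° A.
Step 6 — Complex power: S = V·I* = 0.7576 - j12.02 VA.
Step 7 — Real power: P = Re(S) = 0.7576 W.
Step 8 — Reactive power: Q = Im(S) = -12.02 VAR.
Step 9 — Apparent power: |S| = 12.04 VA.
Step 10 — Power factor: PF = P/|S| = 0.06292 (leading).

(a) P = 0.7576 W  (b) Q = -12.02 VAR  (c) S = 12.04 VA  (d) PF = 0.06292 (leading)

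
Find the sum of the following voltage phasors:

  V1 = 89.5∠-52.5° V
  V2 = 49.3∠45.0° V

Step 1 — Convert each phasor to rectangular form:
  V1 = 89.5·(cos(-52.5°) + j·sin(-52.5°)) = 54.48 - j71.01 V
  V2 = 49.3·(cos(45.0°) + j·sin(45.0°)) = 34.86 + j34.86 V
Step 2 — Sum components: V_total = 89.34 - j36.14 V.
Step 3 — Convert to polar: |V_total| = 96.38 V, ∠V_total = -22.0°.

V_total = 96.38∠-22.0° V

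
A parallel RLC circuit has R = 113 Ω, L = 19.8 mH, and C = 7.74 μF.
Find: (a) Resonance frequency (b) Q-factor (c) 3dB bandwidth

Step 1 — Resonance: ω₀ = 1/√(LC) = 1/√(0.0198·7.74e-06) = 2554 rad/s.
Step 2 — f₀ = ω₀/(2π) = 406.6 Hz.
Step 3 — Parallel Q: Q = R/(ω₀L) = 113/(2554·0.0198) = 2.234.
Step 4 — Bandwidth: Δω = ω₀/Q = 1143 rad/s; BW = Δω/(2π) = 182 Hz.

(a) f₀ = 406.6 Hz  (b) Q = 2.234  (c) BW = 182 Hz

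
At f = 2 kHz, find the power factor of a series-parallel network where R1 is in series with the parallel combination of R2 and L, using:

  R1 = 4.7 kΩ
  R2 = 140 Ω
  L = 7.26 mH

Step 1 — Angular frequency: ω = 2π·f = 2π·2000 = 1.257e+04 rad/s.
Step 2 — Component impedances:
  R1: Z = R = 4700 Ω
  R2: Z = R = 140 Ω
  L: Z = jωL = j·1.257e+04·0.00726 = 0 + j91.23 Ω
Step 3 — Parallel branch: R2 || L = 1/(1/R2 + 1/L) = 41.73 + j64.04 Ω.
Step 4 — Series with R1: Z_total = R1 + (R2 || L) = 4742 + j64.04 Ω = 4742∠0.8° Ω.
Step 5 — Power factor: PF = cos(φ) = Re(Z)/|Z| = 4741.7/4742.2 = 0.9999.
Step 6 — Type: Im(Z) = 64.04 ⇒ lagging (phase φ = 0.8°).

PF = 0.9999 (lagging, φ = 0.8°)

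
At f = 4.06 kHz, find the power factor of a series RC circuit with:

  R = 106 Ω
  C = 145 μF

Step 1 — Angular frequency: ω = 2π·f = 2π·4060 = 2.551e+04 rad/s.
Step 2 — Component impedances:
  R: Z = R = 106 Ω
  C: Z = 1/(jωC) = -j/(ω·C) = 0 - j0.2703 Ω
Step 3 — Series combination: Z_total = R + C = 106 - j0.2703 Ω = 106∠-0.1° Ω.
Step 4 — Power factor: PF = cos(φ) = Re(Z)/|Z| = 106/106 = 1.
Step 5 — Type: Im(Z) = -0.2703 ⇒ leading (phase φ = -0.1°).

PF = 1 (leading, φ = -0.1°)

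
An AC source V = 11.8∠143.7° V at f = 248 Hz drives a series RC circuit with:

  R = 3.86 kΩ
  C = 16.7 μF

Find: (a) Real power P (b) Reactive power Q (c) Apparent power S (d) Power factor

Step 1 — Angular frequency: ω = 2π·f = 2π·248 = 1558 rad/s.
Step 2 — Component impedances:
  R: Z = R = 3860 Ω
  C: Z = 1/(jωC) = -j/(ω·C) = 0 - j38.43 Ω
Step 3 — Series combination: Z_total = R + C = 3860 - j38.43 Ω = 3860∠-0.6° Ω.
Step 4 — Source phasor: V = 11.8∠143.7° V = -9.51 + j6.986 V.
Step 5 — Current: I = V / Z = -0.002481 + j0.001785 A = 0.003057∠144.3° A.
Step 6 — Complex power: S = V·I* = 0.03607 - j0.0003591 VA.
Step 7 — Real power: P = Re(S) = 0.03607 W.
Step 8 — Reactive power: Q = Im(S) = -0.0003591 VAR.
Step 9 — Apparent power: |S| = 0.03607 VA.
Step 10 — Power factor: PF = P/|S| = 1 (leading).

(a) P = 0.03607 W  (b) Q = -0.0003591 VAR  (c) S = 0.03607 VA  (d) PF = 1 (leading)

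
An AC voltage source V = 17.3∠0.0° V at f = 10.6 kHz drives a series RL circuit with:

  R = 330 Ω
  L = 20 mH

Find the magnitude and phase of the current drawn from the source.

Step 1 — Angular frequency: ω = 2π·f = 2π·1.06e+04 = 6.66e+04 rad/s.
Step 2 — Component impedances:
  R: Z = R = 330 Ω
  L: Z = jωL = j·6.66e+04·0.02 = 0 + j1332 Ω
Step 3 — Series combination: Z_total = R + L = 330 + j1332 Ω = 1372∠76.1° Ω.
Step 4 — Source phasor: V = 17.3∠0.0° V = 17.3 V.
Step 5 — Ohm's law: I = V / Z_total = (17.3) / (330 + j1332) = 0.003032 - j0.01224 A.
Step 6 — Convert to polar: |I| = 0.01261 A, ∠I = -76.1°.

I = 0.01261∠-76.1° A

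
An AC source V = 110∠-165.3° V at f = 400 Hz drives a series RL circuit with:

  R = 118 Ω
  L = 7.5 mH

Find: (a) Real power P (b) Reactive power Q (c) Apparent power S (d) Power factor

Step 1 — Angular frequency: ω = 2π·f = 2π·400 = 2513 rad/s.
Step 2 — Component impedances:
  R: Z = R = 118 Ω
  L: Z = jωL = j·2513·0.0075 = 0 + j18.85 Ω
Step 3 — Series combination: Z_total = R + L = 118 + j18.85 Ω = 119.5∠9.1° Ω.
Step 4 — Source phasor: V = 110∠-165.3° V = -106.4 - j27.91 V.
Step 5 — Current: I = V / Z = -0.9161 - j0.09021 A = 0.9205∠-174.4° A.
Step 6 — Complex power: S = V·I* = 99.99 + j15.97 VA.
Step 7 — Real power: P = Re(S) = 99.99 W.
Step 8 — Reactive power: Q = Im(S) = 15.97 VAR.
Step 9 — Apparent power: |S| = 101.3 VA.
Step 10 — Power factor: PF = P/|S| = 0.9875 (lagging).

(a) P = 99.99 W  (b) Q = 15.97 VAR  (c) S = 101.3 VA  (d) PF = 0.9875 (lagging)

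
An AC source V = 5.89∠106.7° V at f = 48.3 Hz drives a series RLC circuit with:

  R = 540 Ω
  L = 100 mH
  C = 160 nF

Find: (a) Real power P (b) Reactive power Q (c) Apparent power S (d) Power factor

Step 1 — Angular frequency: ω = 2π·f = 2π·48.3 = 303.5 rad/s.
Step 2 — Component impedances:
  R: Z = R = 540 Ω
  L: Z = jωL = j·303.5·0.1 = 0 + j30.35 Ω
  C: Z = 1/(jωC) = -j/(ω·C) = 0 - j2.059e+04 Ω
Step 3 — Series combination: Z_total = R + L + C = 540 - j2.056e+04 Ω = 2.057e+04∠-88.5° Ω.
Step 4 — Source phasor: V = 5.89∠106.7° V = -1.693 + j5.642 V.
Step 5 — Current: I = V / Z = -0.0002763 - j7.505e-05 A = 0.0002863∠-164.8° A.
Step 6 — Complex power: S = V·I* = 4.427e-05 - j0.001686 VA.
Step 7 — Real power: P = Re(S) = 4.427e-05 W.
Step 8 — Reactive power: Q = Im(S) = -0.001686 VAR.
Step 9 — Apparent power: |S| = 0.001686 VA.
Step 10 — Power factor: PF = P/|S| = 0.02625 (leading).

(a) P = 4.427e-05 W  (b) Q = -0.001686 VAR  (c) S = 0.001686 VA  (d) PF = 0.02625 (leading)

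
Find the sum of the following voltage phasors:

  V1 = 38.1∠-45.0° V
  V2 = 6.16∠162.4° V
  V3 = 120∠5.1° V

Step 1 — Convert each phasor to rectangular form:
  V1 = 38.1·(cos(-45.0°) + j·sin(-45.0°)) = 26.94 - j26.94 V
  V2 = 6.16·(cos(162.4°) + j·sin(162.4°)) = -5.872 + j1.863 V
  V3 = 120·(cos(5.1°) + j·sin(5.1°)) = 119.5 + j10.67 V
Step 2 — Sum components: V_total = 140.6 - j14.41 V.
Step 3 — Convert to polar: |V_total| = 141.3 V, ∠V_total = -5.9°.

V_total = 141.3∠-5.9° V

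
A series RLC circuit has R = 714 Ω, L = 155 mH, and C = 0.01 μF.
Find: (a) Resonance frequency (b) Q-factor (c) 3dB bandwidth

Step 1 — Resonance condition Im(Z)=0 gives ω₀ = 1/√(LC).
Step 2 — ω₀ = 1/√(0.155·1e-08) = 2.54e+04 rad/s.
Step 3 — f₀ = ω₀/(2π) = 4043 Hz.
Step 4 — Series Q: Q = ω₀L/R = 2.54e+04·0.155/714 = 5.514.
Step 5 — 3dB bandwidth: Δω = ω₀/Q = 4606 rad/s; BW = Δω/(2π) = 733.1 Hz.

(a) f₀ = 4043 Hz  (b) Q = 5.514  (c) BW = 733.1 Hz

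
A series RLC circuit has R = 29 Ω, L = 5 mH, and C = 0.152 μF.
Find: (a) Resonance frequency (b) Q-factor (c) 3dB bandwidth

Step 1 — Resonance: ω₀ = 1/√(LC) = 1/√(0.005·1.52e-07) = 3.627e+04 rad/s.
Step 2 — f₀ = ω₀/(2π) = 5773 Hz.
Step 3 — Series Q: Q = ω₀L/R = 3.627e+04·0.005/29 = 6.254.
Step 4 — Bandwidth: Δω = ω₀/Q = 5800 rad/s; BW = Δω/(2π) = 923.1 Hz.

(a) f₀ = 5773 Hz  (b) Q = 6.254  (c) BW = 923.1 Hz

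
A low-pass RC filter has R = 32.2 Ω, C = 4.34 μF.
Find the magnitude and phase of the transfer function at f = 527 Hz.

Step 1 — Angular frequency: ω = 2π·527 = 3311 rad/s.
Step 2 — Transfer function: H(jω) = 1/(1 + jωRC).
Step 3 — Denominator: 1 + jωRC = 1 + j·3311·32.2·4.34e-06 = 1 + j0.4627.
Step 4 — H = 0.8236 - j0.3811.
Step 5 — Magnitude: |H| = 0.9075 (-0.8 dB); phase: φ = -24.8°.

|H| = 0.9075 (-0.8 dB), φ = -24.8°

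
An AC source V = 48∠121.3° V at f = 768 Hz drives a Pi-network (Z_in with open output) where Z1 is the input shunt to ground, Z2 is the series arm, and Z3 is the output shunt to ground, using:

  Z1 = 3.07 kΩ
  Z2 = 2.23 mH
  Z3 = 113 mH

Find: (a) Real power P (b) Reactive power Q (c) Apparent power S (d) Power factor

Step 1 — Angular frequency: ω = 2π·f = 2π·768 = 4825 rad/s.
Step 2 — Component impedances:
  Z1: Z = R = 3070 Ω
  Z2: Z = jωL = j·4825·0.00223 = 0 + j10.76 Ω
  Z3: Z = jωL = j·4825·0.113 = 0 + j545.3 Ω
Step 3 — With open output, the series arm Z2 and the output shunt Z3 appear in series to ground: Z2 + Z3 = 0 + j556 Ω.
Step 4 — Parallel with input shunt Z1: Z_in = Z1 || (Z2 + Z3) = 97.51 + j538.4 Ω = 547.1∠79.7° Ω.
Step 5 — Source phasor: V = 48∠121.3° V = -24.94 + j41.01 V.
Step 6 — Current: I = V / Z = 0.06564 + j0.05821 A = 0.08773∠41.6° A.
Step 7 — Complex power: S = V·I* = 0.7505 + j4.144 VA.
Step 8 — Real power: P = Re(S) = 0.7505 W.
Step 9 — Reactive power: Q = Im(S) = 4.144 VAR.
Step 10 — Apparent power: |S| = 4.211 VA.
Step 11 — Power factor: PF = P/|S| = 0.1782 (lagging).

(a) P = 0.7505 W  (b) Q = 4.144 VAR  (c) S = 4.211 VA  (d) PF = 0.1782 (lagging)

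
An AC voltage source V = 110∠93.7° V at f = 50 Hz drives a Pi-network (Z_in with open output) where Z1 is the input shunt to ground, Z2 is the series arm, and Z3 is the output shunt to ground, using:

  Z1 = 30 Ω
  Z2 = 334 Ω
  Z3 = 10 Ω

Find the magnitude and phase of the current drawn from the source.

Step 1 — Angular frequency: ω = 2π·f = 2π·50 = 314.2 rad/s.
Step 2 — Component impedances:
  Z1: Z = R = 30 Ω
  Z2: Z = R = 334 Ω
  Z3: Z = R = 10 Ω
Step 3 — With open output, the series arm Z2 and the output shunt Z3 appear in series to ground: Z2 + Z3 = 344 Ω.
Step 4 — Parallel with input shunt Z1: Z_in = Z1 || (Z2 + Z3) = 27.59 Ω = 27.59∠0.0° Ω.
Step 5 — Source phasor: V = 110∠93.7° V = -7.099 + j109.8 V.
Step 6 — Ohm's law: I = V / Z_total = (-7.099 + j109.8) / (27.59) = -0.2573 + j3.978 A.
Step 7 — Convert to polar: |I| = 3.986 A, ∠I = 93.7°.

I = 3.986∠93.7° A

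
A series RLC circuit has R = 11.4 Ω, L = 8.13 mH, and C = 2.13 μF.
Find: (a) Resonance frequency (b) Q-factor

Step 1 — Resonance condition Im(Z)=0 gives ω₀ = 1/√(LC).
Step 2 — ω₀ = 1/√(0.00813·2.13e-06) = 7599 rad/s.
Step 3 — f₀ = ω₀/(2π) = 1209 Hz.
Step 4 — Series Q: Q = ω₀L/R = 7599·0.00813/11.4 = 5.419.

(a) f₀ = 1209 Hz  (b) Q = 5.419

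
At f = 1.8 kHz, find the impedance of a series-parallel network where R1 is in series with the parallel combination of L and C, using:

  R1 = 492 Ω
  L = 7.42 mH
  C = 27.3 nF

Step 1 — Angular frequency: ω = 2π·f = 2π·1800 = 1.131e+04 rad/s.
Step 2 — Component impedances:
  R1: Z = R = 492 Ω
  L: Z = jωL = j·1.131e+04·0.00742 = 0 + j83.92 Ω
  C: Z = 1/(jωC) = -j/(ω·C) = 0 - j3239 Ω
Step 3 — Parallel branch: L || C = 1/(1/L + 1/C) = 0 + j86.15 Ω.
Step 4 — Series with R1: Z_total = R1 + (L || C) = 492 + j86.15 Ω = 499.5∠9.9° Ω.

Z = 492 + j86.15 Ω = 499.5∠9.9° Ω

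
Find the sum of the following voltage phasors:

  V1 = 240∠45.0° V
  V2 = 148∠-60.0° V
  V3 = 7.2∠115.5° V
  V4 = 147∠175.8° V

Step 1 — Convert each phasor to rectangular form:
  V1 = 240·(cos(45.0°) + j·sin(45.0°)) = 169.7 + j169.7 V
  V2 = 148·(cos(-60.0°) + j·sin(-60.0°)) = 74 - j128.2 V
  V3 = 7.2·(cos(115.5°) + j·sin(115.5°)) = -3.1 + j6.499 V
  V4 = 147·(cos(175.8°) + j·sin(175.8°)) = -146.6 + j10.77 V
Step 2 — Sum components: V_total = 94 + j58.8 V.
Step 3 — Convert to polar: |V_total| = 110.9 V, ∠V_total = 32.0°.

V_total = 110.9∠32.0° V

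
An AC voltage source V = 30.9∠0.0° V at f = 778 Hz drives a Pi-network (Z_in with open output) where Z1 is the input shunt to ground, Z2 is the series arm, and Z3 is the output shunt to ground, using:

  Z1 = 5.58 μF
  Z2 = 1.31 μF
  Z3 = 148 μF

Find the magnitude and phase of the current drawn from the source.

Step 1 — Angular frequency: ω = 2π·f = 2π·778 = 4888 rad/s.
Step 2 — Component impedances:
  Z1: Z = 1/(jωC) = -j/(ω·C) = 0 - j36.66 Ω
  Z2: Z = 1/(jωC) = -j/(ω·C) = 0 - j156.2 Ω
  Z3: Z = 1/(jωC) = -j/(ω·C) = 0 - j1.382 Ω
Step 3 — With open output, the series arm Z2 and the output shunt Z3 appear in series to ground: Z2 + Z3 = 0 - j157.5 Ω.
Step 4 — Parallel with input shunt Z1: Z_in = Z1 || (Z2 + Z3) = 0 - j29.74 Ω = 29.74∠-90.0° Ω.
Step 5 — Source phasor: V = 30.9∠0.0° V = 30.9 V.
Step 6 — Ohm's law: I = V / Z_total = (30.9) / (0 - j29.74) = 0 + j1.039 A.
Step 7 — Convert to polar: |I| = 1.039 A, ∠I = 90.0°.

I = 1.039∠90.0° A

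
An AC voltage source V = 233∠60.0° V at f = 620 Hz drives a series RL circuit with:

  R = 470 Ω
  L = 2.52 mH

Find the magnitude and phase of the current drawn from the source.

Step 1 — Angular frequency: ω = 2π·f = 2π·620 = 3896 rad/s.
Step 2 — Component impedances:
  R: Z = R = 470 Ω
  L: Z = jωL = j·3896·0.00252 = 0 + j9.817 Ω
Step 3 — Series combination: Z_total = R + L = 470 + j9.817 Ω = 470.1∠1.2° Ω.
Step 4 — Source phasor: V = 233∠60.0° V = 116.5 + j201.8 V.
Step 5 — Ohm's law: I = V / Z_total = (116.5 + j201.8) / (470 + j9.817) = 0.2567 + j0.424 A.
Step 6 — Convert to polar: |I| = 0.4956 A, ∠I = 58.8°.

I = 0.4956∠58.8° A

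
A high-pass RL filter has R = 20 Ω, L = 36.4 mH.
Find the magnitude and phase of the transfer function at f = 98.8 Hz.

Step 1 — Angular frequency: ω = 2π·98.8 = 620.8 rad/s.
Step 2 — Transfer function: H(jω) = jωL/(R + jωL).
Step 3 — Numerator jωL = j·22.6; denominator R + jωL = 20 + j22.6.
Step 4 — H = 0.5607 + j0.4963.
Step 5 — Magnitude: |H| = 0.7488 (-2.5 dB); phase: φ = 41.5°.

|H| = 0.7488 (-2.5 dB), φ = 41.5°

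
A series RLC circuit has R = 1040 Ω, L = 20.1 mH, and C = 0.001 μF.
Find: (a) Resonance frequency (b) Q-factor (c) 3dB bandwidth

Step 1 — Resonance: ω₀ = 1/√(LC) = 1/√(0.0201·1e-09) = 2.23e+05 rad/s.
Step 2 — f₀ = ω₀/(2π) = 3.55e+04 Hz.
Step 3 — Series Q: Q = ω₀L/R = 2.23e+05·0.0201/1040 = 4.311.
Step 4 — Bandwidth: Δω = ω₀/Q = 5.174e+04 rad/s; BW = Δω/(2π) = 8235 Hz.

(a) f₀ = 3.55e+04 Hz  (b) Q = 4.311  (c) BW = 8235 Hz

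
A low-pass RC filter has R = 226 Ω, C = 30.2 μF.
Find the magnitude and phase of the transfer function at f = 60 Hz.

Step 1 — Angular frequency: ω = 2π·60 = 377 rad/s.
Step 2 — Transfer function: H(jω) = 1/(1 + jωRC).
Step 3 — Denominator: 1 + jωRC = 1 + j·377·226·3.02e-05 = 1 + j2.573.
Step 4 — H = 0.1312 - j0.3376.
Step 5 — Magnitude: |H| = 0.3622 (-8.8 dB); phase: φ = -68.8°.

|H| = 0.3622 (-8.8 dB), φ = -68.8°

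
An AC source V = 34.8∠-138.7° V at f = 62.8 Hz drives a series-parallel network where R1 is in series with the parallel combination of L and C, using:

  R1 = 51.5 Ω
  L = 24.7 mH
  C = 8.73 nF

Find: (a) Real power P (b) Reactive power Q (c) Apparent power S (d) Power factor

Step 1 — Angular frequency: ω = 2π·f = 2π·62.8 = 394.6 rad/s.
Step 2 — Component impedances:
  R1: Z = R = 51.5 Ω
  L: Z = jωL = j·394.6·0.0247 = 0 + j9.746 Ω
  C: Z = 1/(jωC) = -j/(ω·C) = 0 - j2.903e+05 Ω
Step 3 — Parallel branch: L || C = 1/(1/L + 1/C) = 0 + j9.747 Ω.
Step 4 — Series with R1: Z_total = R1 + (L || C) = 51.5 + j9.747 Ω = 52.41∠10.7° Ω.
Step 5 — Source phasor: V = 34.8∠-138.7° V = -26.14 - j22.97 V.
Step 6 — Current: I = V / Z = -0.5716 - j0.3378 A = 0.6639∠-149.4° A.
Step 7 — Complex power: S = V·I* = 22.7 + j4.296 VA.
Step 8 — Real power: P = Re(S) = 22.7 W.
Step 9 — Reactive power: Q = Im(S) = 4.296 VAR.
Step 10 — Apparent power: |S| = 23.11 VA.
Step 11 — Power factor: PF = P/|S| = 0.9826 (lagging).

(a) P = 22.7 W  (b) Q = 4.296 VAR  (c) S = 23.11 VA  (d) PF = 0.9826 (lagging)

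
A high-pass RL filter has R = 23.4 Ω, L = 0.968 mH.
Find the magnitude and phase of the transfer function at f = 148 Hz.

Step 1 — Angular frequency: ω = 2π·148 = 929.9 rad/s.
Step 2 — Transfer function: H(jω) = jωL/(R + jωL).
Step 3 — Numerator jωL = j·0.9002; denominator R + jωL = 23.4 + j0.9002.
Step 4 — H = 0.001478 + j0.03841.
Step 5 — Magnitude: |H| = 0.03844 (-28.3 dB); phase: φ = 87.8°.

|H| = 0.03844 (-28.3 dB), φ = 87.8°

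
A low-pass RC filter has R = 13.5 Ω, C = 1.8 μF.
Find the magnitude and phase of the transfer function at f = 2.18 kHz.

Step 1 — Angular frequency: ω = 2π·2180 = 1.37e+04 rad/s.
Step 2 — Transfer function: H(jω) = 1/(1 + jωRC).
Step 3 — Denominator: 1 + jωRC = 1 + j·1.37e+04·13.5·1.8e-06 = 1 + j0.3328.
Step 4 — H = 0.9003 - j0.2996.
Step 5 — Magnitude: |H| = 0.9488 (-0.5 dB); phase: φ = -18.4°.

|H| = 0.9488 (-0.5 dB), φ = -18.4°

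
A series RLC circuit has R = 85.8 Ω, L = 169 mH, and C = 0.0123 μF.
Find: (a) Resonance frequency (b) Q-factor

Step 1 — Resonance condition Im(Z)=0 gives ω₀ = 1/√(LC).
Step 2 — ω₀ = 1/√(0.169·1.23e-08) = 2.193e+04 rad/s.
Step 3 — f₀ = ω₀/(2π) = 3491 Hz.
Step 4 — Series Q: Q = ω₀L/R = 2.193e+04·0.169/85.8 = 43.2.

(a) f₀ = 3491 Hz  (b) Q = 43.2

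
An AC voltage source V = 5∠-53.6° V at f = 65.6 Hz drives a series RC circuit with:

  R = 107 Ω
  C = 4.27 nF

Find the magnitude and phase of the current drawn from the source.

Step 1 — Angular frequency: ω = 2π·f = 2π·65.6 = 412.2 rad/s.
Step 2 — Component impedances:
  R: Z = R = 107 Ω
  C: Z = 1/(jωC) = -j/(ω·C) = 0 - j5.682e+05 Ω
Step 3 — Series combination: Z_total = R + C = 107 - j5.682e+05 Ω = 5.682e+05∠-90.0° Ω.
Step 4 — Source phasor: V = 5∠-53.6° V = 2.967 - j4.024 V.
Step 5 — Ohm's law: I = V / Z_total = (2.967 - j4.024) / (107 - j5.682e+05) = 7.084e-06 + j5.221e-06 A.
Step 6 — Convert to polar: |I| = 8.8e-06 A, ∠I = 36.4°.

I = 8.8e-06∠36.4° A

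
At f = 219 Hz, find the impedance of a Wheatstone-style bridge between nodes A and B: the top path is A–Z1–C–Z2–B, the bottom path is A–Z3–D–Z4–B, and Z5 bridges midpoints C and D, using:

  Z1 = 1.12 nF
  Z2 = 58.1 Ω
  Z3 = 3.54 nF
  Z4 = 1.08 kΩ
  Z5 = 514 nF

Step 1 — Angular frequency: ω = 2π·f = 2π·219 = 1376 rad/s.
Step 2 — Component impedances:
  Z1: Z = 1/(jωC) = -j/(ω·C) = 0 - j6.489e+05 Ω
  Z2: Z = R = 58.1 Ω
  Z3: Z = 1/(jωC) = -j/(ω·C) = 0 - j2.053e+05 Ω
  Z4: Z = R = 1080 Ω
  Z5: Z = 1/(jωC) = -j/(ω·C) = 0 - j1414 Ω
Step 3 — Bridge requires nodal analysis (the Z5 bridge couples midpoints C and D, so the two paths cannot be reduced to a simple series/parallel combination). Setting node B to ground and injecting 1 A at node A, the 3-node admittance system at A, C, D solves to V_A = Z_AB = 401.5 - j1.562e+05 Ω = 1.562e+05∠-89.9° Ω.

Z = 401.5 - j1.562e+05 Ω = 1.562e+05∠-89.9° Ω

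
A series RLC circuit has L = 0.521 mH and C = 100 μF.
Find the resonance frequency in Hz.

Step 1 — Resonance condition Im(Z)=0 gives ω₀ = 1/√(LC).
Step 2 — ω₀ = 1/√(0.000521·0.0001) = 4381 rad/s.
Step 3 — f₀ = ω₀/(2π) = 697.3 Hz.

f₀ = 697.3 Hz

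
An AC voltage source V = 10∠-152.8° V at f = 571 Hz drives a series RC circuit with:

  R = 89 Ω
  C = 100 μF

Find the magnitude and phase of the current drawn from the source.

Step 1 — Angular frequency: ω = 2π·f = 2π·571 = 3588 rad/s.
Step 2 — Component impedances:
  R: Z = R = 89 Ω
  C: Z = 1/(jωC) = -j/(ω·C) = 0 - j2.787 Ω
Step 3 — Series combination: Z_total = R + C = 89 - j2.787 Ω = 89.04∠-1.8° Ω.
Step 4 — Source phasor: V = 10∠-152.8° V = -8.894 - j4.571 V.
Step 5 — Ohm's law: I = V / Z_total = (-8.894 - j4.571) / (89 - j2.787) = -0.09823 - j0.05444 A.
Step 6 — Convert to polar: |I| = 0.1123 A, ∠I = -151.0°.

I = 0.1123∠-151.0° A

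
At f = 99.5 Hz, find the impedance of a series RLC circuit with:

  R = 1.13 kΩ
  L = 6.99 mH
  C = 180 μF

Step 1 — Angular frequency: ω = 2π·f = 2π·99.5 = 625.2 rad/s.
Step 2 — Component impedances:
  R: Z = R = 1130 Ω
  L: Z = jωL = j·625.2·0.00699 = 0 + j4.37 Ω
  C: Z = 1/(jωC) = -j/(ω·C) = 0 - j8.886 Ω
Step 3 — Series combination: Z_total = R + L + C = 1130 - j4.516 Ω = 1130∠-0.2° Ω.

Z = 1130 - j4.516 Ω = 1130∠-0.2° Ω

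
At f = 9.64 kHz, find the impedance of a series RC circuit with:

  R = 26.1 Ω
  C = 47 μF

Step 1 — Angular frequency: ω = 2π·f = 2π·9640 = 6.057e+04 rad/s.
Step 2 — Component impedances:
  R: Z = R = 26.1 Ω
  C: Z = 1/(jωC) = -j/(ω·C) = 0 - j0.3513 Ω
Step 3 — Series combination: Z_total = R + C = 26.1 - j0.3513 Ω = 26.1∠-0.8° Ω.

Z = 26.1 - j0.3513 Ω = 26.1∠-0.8° Ω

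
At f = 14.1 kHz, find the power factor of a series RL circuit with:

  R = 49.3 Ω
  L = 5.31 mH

Step 1 — Angular frequency: ω = 2π·f = 2π·1.41e+04 = 8.859e+04 rad/s.
Step 2 — Component impedances:
  R: Z = R = 49.3 Ω
  L: Z = jωL = j·8.859e+04·0.00531 = 0 + j470.4 Ω
Step 3 — Series combination: Z_total = R + L = 49.3 + j470.4 Ω = 473∠84.0° Ω.
Step 4 — Power factor: PF = cos(φ) = Re(Z)/|Z| = 49.3/473 = 0.1042.
Step 5 — Type: Im(Z) = 470.4 ⇒ lagging (phase φ = 84.0°).

PF = 0.1042 (lagging, φ = 84.0°)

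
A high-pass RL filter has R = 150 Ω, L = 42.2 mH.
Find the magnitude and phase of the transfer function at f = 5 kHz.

Step 1 — Angular frequency: ω = 2π·5000 = 3.142e+04 rad/s.
Step 2 — Transfer function: H(jω) = jωL/(R + jωL).
Step 3 — Numerator jωL = j·1326; denominator R + jωL = 150 + j1326.
Step 4 — H = 0.9874 + j0.1117.
Step 5 — Magnitude: |H| = 0.9937 (-0.1 dB); phase: φ = 6.5°.

|H| = 0.9937 (-0.1 dB), φ = 6.5°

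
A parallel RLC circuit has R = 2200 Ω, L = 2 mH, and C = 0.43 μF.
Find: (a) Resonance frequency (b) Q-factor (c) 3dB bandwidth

Step 1 — Resonance: ω₀ = 1/√(LC) = 1/√(0.002·4.3e-07) = 3.41e+04 rad/s.
Step 2 — f₀ = ω₀/(2π) = 5427 Hz.
Step 3 — Parallel Q: Q = R/(ω₀L) = 2200/(3.41e+04·0.002) = 32.26.
Step 4 — Bandwidth: Δω = ω₀/Q = 1057 rad/s; BW = Δω/(2π) = 168.2 Hz.

(a) f₀ = 5427 Hz  (b) Q = 32.26  (c) BW = 168.2 Hz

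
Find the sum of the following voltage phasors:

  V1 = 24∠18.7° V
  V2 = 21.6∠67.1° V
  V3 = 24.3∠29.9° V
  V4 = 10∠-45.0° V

Step 1 — Convert each phasor to rectangular form:
  V1 = 24·(cos(18.7°) + j·sin(18.7°)) = 22.73 + j7.695 V
  V2 = 21.6·(cos(67.1°) + j·sin(67.1°)) = 8.405 + j19.9 V
  V3 = 24.3·(cos(29.9°) + j·sin(29.9°)) = 21.07 + j12.11 V
  V4 = 10·(cos(-45.0°) + j·sin(-45.0°)) = 7.071 - j7.071 V
Step 2 — Sum components: V_total = 59.27 + j32.63 V.
Step 3 — Convert to polar: |V_total| = 67.66 V, ∠V_total = 28.8°.

V_total = 67.66∠28.8° V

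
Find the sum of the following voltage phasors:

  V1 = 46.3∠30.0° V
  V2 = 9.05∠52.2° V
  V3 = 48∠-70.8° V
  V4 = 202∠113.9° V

Step 1 — Convert each phasor to rectangular form:
  V1 = 46.3·(cos(30.0°) + j·sin(30.0°)) = 40.1 + j23.15 V
  V2 = 9.05·(cos(52.2°) + j·sin(52.2°)) = 5.547 + j7.151 V
  V3 = 48·(cos(-70.8°) + j·sin(-70.8°)) = 15.79 - j45.33 V
  V4 = 202·(cos(113.9°) + j·sin(113.9°)) = -81.84 + j184.7 V
Step 2 — Sum components: V_total = -20.41 + j169.7 V.
Step 3 — Convert to polar: |V_total| = 170.9 V, ∠V_total = 96.9°.

V_total = 170.9∠96.9° V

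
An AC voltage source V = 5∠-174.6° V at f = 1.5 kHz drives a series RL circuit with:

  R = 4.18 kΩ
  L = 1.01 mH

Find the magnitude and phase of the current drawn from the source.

Step 1 — Angular frequency: ω = 2π·f = 2π·1500 = 9425 rad/s.
Step 2 — Component impedances:
  R: Z = R = 4180 Ω
  L: Z = jωL = j·9425·0.00101 = 0 + j9.519 Ω
Step 3 — Series combination: Z_total = R + L = 4180 + j9.519 Ω = 4180∠0.1° Ω.
Step 4 — Source phasor: V = 5∠-174.6° V = -4.978 - j0.4705 V.
Step 5 — Ohm's law: I = V / Z_total = (-4.978 - j0.4705) / (4180 + j9.519) = -0.001191 - j0.0001099 A.
Step 6 — Convert to polar: |I| = 0.001196 A, ∠I = -174.7°.

I = 0.001196∠-174.7° A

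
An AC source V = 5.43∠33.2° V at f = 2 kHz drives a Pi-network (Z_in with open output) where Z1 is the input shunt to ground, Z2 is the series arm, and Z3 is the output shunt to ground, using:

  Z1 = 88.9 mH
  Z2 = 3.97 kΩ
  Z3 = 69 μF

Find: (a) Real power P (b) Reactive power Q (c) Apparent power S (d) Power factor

Step 1 — Angular frequency: ω = 2π·f = 2π·2000 = 1.257e+04 rad/s.
Step 2 — Component impedances:
  Z1: Z = jωL = j·1.257e+04·0.0889 = 0 + j1117 Ω
  Z2: Z = R = 3970 Ω
  Z3: Z = 1/(jωC) = -j/(ω·C) = 0 - j1.153 Ω
Step 3 — With open output, the series arm Z2 and the output shunt Z3 appear in series to ground: Z2 + Z3 = 3970 - j1.153 Ω.
Step 4 — Parallel with input shunt Z1: Z_in = Z1 || (Z2 + Z3) = 291.3 + j1035 Ω = 1075∠74.3° Ω.
Step 5 — Source phasor: V = 5.43∠33.2° V = 4.544 + j2.973 V.
Step 6 — Current: I = V / Z = 0.003806 - j0.003318 A = 0.005049∠-41.1° A.
Step 7 — Complex power: S = V·I* = 0.007427 + j0.02639 VA.
Step 8 — Real power: P = Re(S) = 0.007427 W.
Step 9 — Reactive power: Q = Im(S) = 0.02639 VAR.
Step 10 — Apparent power: |S| = 0.02742 VA.
Step 11 — Power factor: PF = P/|S| = 0.2709 (lagging).

(a) P = 0.007427 W  (b) Q = 0.02639 VAR  (c) S = 0.02742 VA  (d) PF = 0.2709 (lagging)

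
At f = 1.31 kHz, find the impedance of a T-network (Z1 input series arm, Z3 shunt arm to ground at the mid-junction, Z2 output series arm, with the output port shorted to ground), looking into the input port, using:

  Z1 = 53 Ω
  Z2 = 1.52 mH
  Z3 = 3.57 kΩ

Step 1 — Angular frequency: ω = 2π·f = 2π·1310 = 8231 rad/s.
Step 2 — Component impedances:
  Z1: Z = R = 53 Ω
  Z2: Z = jωL = j·8231·0.00152 = 0 + j12.51 Ω
  Z3: Z = R = 3570 Ω
Step 3 — With the output port shorted to ground, the output series arm Z2 runs from the junction to ground; the shunt arm Z3 also runs from the junction to ground. They appear in parallel: Z3 || Z2 = 0.04384 + j12.51 Ω.
Step 4 — Series with input arm Z1: Z_in = Z1 + (Z3 || Z2) = 53.04 + j12.51 Ω = 54.5∠13.3° Ω.

Z = 53.04 + j12.51 Ω = 54.5∠13.3° Ω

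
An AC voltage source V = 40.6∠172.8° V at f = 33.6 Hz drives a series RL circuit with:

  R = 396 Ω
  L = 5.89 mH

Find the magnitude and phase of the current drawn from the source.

Step 1 — Angular frequency: ω = 2π·f = 2π·33.6 = 211.1 rad/s.
Step 2 — Component impedances:
  R: Z = R = 396 Ω
  L: Z = jωL = j·211.1·0.00589 = 0 + j1.243 Ω
Step 3 — Series combination: Z_total = R + L = 396 + j1.243 Ω = 396∠0.2° Ω.
Step 4 — Source phasor: V = 40.6∠172.8° V = -40.28 + j5.089 V.
Step 5 — Ohm's law: I = V / Z_total = (-40.28 + j5.089) / (396 + j1.243) = -0.1017 + j0.01317 A.
Step 6 — Convert to polar: |I| = 0.1025 A, ∠I = 172.6°.

I = 0.1025∠172.6° A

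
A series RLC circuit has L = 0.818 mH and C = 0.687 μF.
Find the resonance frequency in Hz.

Step 1 — Resonance condition Im(Z)=0 gives ω₀ = 1/√(LC).
Step 2 — ω₀ = 1/√(0.000818·6.87e-07) = 4.218e+04 rad/s.
Step 3 — f₀ = ω₀/(2π) = 6714 Hz.

f₀ = 6714 Hz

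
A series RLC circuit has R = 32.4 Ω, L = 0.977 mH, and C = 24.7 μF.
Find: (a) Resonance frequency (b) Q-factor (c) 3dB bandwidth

Step 1 — Resonance: ω₀ = 1/√(LC) = 1/√(0.000977·2.47e-05) = 6437 rad/s.
Step 2 — f₀ = ω₀/(2π) = 1025 Hz.
Step 3 — Series Q: Q = ω₀L/R = 6437·0.000977/32.4 = 0.1941.
Step 4 — Bandwidth: Δω = ω₀/Q = 3.316e+04 rad/s; BW = Δω/(2π) = 5278 Hz.

(a) f₀ = 1025 Hz  (b) Q = 0.1941  (c) BW = 5278 Hz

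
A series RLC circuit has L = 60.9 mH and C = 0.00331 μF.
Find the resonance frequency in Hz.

Step 1 — Resonance condition Im(Z)=0 gives ω₀ = 1/√(LC).
Step 2 — ω₀ = 1/√(0.0609·3.31e-09) = 7.043e+04 rad/s.
Step 3 — f₀ = ω₀/(2π) = 1.121e+04 Hz.

f₀ = 1.121e+04 Hz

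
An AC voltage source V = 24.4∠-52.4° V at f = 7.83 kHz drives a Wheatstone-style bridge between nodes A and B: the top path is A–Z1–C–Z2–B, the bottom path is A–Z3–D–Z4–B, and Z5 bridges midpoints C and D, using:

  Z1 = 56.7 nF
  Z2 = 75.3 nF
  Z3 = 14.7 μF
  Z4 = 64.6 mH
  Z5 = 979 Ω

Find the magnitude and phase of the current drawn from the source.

Step 1 — Angular frequency: ω = 2π·f = 2π·7830 = 4.92e+04 rad/s.
Step 2 — Component impedances:
  Z1: Z = 1/(jωC) = -j/(ω·C) = 0 - j358.5 Ω
  Z2: Z = 1/(jωC) = -j/(ω·C) = 0 - j269.9 Ω
  Z3: Z = 1/(jωC) = -j/(ω·C) = 0 - j1.383 Ω
  Z4: Z = jωL = j·4.92e+04·0.0646 = 0 + j3178 Ω
  Z5: Z = R = 979 Ω
Step 3 — Bridge requires nodal analysis (the Z5 bridge couples midpoints C and D, so the two paths cannot be reduced to a simple series/parallel combination). Setting node B to ground and injecting 1 A at node A, the 3-node admittance system at A, C, D solves to V_A = Z_AB = 173.7 - j710.5 Ω = 731.4∠-76.3° Ω.
Step 4 — Source phasor: V = 24.4∠-52.4° V = 14.89 - j19.33 V.
Step 5 — Ohm's law: I = V / Z_total = (14.89 - j19.33) / (173.7 - j710.5) = 0.03051 + j0.01349 A.
Step 6 — Convert to polar: |I| = 0.03336 A, ∠I = 23.9°.

I = 0.03336∠23.9° A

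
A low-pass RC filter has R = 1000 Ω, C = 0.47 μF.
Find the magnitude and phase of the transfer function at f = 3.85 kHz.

Step 1 — Angular frequency: ω = 2π·3850 = 2.419e+04 rad/s.
Step 2 — Transfer function: H(jω) = 1/(1 + jωRC).
Step 3 — Denominator: 1 + jωRC = 1 + j·2.419e+04·1000·4.7e-07 = 1 + j11.37.
Step 4 — H = 0.007677 - j0.08728.
Step 5 — Magnitude: |H| = 0.08762 (-21.1 dB); phase: φ = -85.0°.

|H| = 0.08762 (-21.1 dB), φ = -85.0°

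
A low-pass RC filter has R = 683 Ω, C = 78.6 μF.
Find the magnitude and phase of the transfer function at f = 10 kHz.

Step 1 — Angular frequency: ω = 2π·1e+04 = 6.283e+04 rad/s.
Step 2 — Transfer function: H(jω) = 1/(1 + jωRC).
Step 3 — Denominator: 1 + jωRC = 1 + j·6.283e+04·683·7.86e-05 = 1 + j3373.
Step 4 — H = 8.789e-08 - j0.0002965.
Step 5 — Magnitude: |H| = 0.0002965 (-70.6 dB); phase: φ = -90.0°.

|H| = 0.0002965 (-70.6 dB), φ = -90.0°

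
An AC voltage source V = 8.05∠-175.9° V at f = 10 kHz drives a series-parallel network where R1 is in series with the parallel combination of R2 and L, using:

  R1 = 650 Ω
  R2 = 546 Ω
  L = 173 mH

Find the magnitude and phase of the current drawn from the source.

Step 1 — Angular frequency: ω = 2π·f = 2π·1e+04 = 6.283e+04 rad/s.
Step 2 — Component impedances:
  R1: Z = R = 650 Ω
  R2: Z = R = 546 Ω
  L: Z = jωL = j·6.283e+04·0.173 = 0 + j1.087e+04 Ω
Step 3 — Parallel branch: R2 || L = 1/(1/R2 + 1/L) = 544.6 + j27.36 Ω.
Step 4 — Series with R1: Z_total = R1 + (R2 || L) = 1195 + j27.36 Ω = 1195∠1.3° Ω.
Step 5 — Source phasor: V = 8.05∠-175.9° V = -8.029 - j0.5756 V.
Step 6 — Ohm's law: I = V / Z_total = (-8.029 - j0.5756) / (1195 + j27.36) = -0.006729 - j0.0003277 A.
Step 7 — Convert to polar: |I| = 0.006737 A, ∠I = -177.2°.

I = 0.006737∠-177.2° A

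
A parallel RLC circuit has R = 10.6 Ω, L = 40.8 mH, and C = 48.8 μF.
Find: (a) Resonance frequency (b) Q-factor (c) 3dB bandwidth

Step 1 — Resonance: ω₀ = 1/√(LC) = 1/√(0.0408·4.88e-05) = 708.7 rad/s.
Step 2 — f₀ = ω₀/(2π) = 112.8 Hz.
Step 3 — Parallel Q: Q = R/(ω₀L) = 10.6/(708.7·0.0408) = 0.3666.
Step 4 — Bandwidth: Δω = ω₀/Q = 1933 rad/s; BW = Δω/(2π) = 307.7 Hz.

(a) f₀ = 112.8 Hz  (b) Q = 0.3666  (c) BW = 307.7 Hz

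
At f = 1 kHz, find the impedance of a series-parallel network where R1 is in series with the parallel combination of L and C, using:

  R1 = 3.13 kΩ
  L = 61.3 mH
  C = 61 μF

Step 1 — Angular frequency: ω = 2π·f = 2π·1000 = 6283 rad/s.
Step 2 — Component impedances:
  R1: Z = R = 3130 Ω
  L: Z = jωL = j·6283·0.0613 = 0 + j385.2 Ω
  C: Z = 1/(jωC) = -j/(ω·C) = 0 - j2.609 Ω
Step 3 — Parallel branch: L || C = 1/(1/L + 1/C) = 0 - j2.627 Ω.
Step 4 — Series with R1: Z_total = R1 + (L || C) = 3130 - j2.627 Ω = 3130∠-0.0° Ω.

Z = 3130 - j2.627 Ω = 3130∠-0.0° Ω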